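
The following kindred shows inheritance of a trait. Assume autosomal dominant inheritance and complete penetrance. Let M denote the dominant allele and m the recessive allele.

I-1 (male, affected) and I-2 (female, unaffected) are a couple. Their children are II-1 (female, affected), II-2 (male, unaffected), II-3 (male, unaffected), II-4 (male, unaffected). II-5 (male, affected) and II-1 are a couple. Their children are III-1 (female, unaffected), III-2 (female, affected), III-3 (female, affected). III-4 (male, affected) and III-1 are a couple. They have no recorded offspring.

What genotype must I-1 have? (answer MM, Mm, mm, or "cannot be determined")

From phenotype alone, I-1 is MM or Mm.
I-1 is affected so carries M and passed m to II-2 (mm), so I-1 is Mm.

Mm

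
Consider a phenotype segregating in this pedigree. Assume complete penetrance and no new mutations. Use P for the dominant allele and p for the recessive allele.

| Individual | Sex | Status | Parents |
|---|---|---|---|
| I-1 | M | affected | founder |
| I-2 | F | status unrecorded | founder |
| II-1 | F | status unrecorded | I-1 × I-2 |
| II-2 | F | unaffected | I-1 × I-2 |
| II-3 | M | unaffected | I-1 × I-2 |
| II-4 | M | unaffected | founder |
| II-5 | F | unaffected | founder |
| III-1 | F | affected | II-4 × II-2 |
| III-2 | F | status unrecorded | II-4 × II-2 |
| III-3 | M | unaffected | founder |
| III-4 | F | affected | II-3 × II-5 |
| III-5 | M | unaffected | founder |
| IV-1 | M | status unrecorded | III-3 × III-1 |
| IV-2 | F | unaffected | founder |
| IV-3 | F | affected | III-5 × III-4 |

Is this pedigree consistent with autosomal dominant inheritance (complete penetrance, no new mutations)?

Under autosomal dominant, III-1 (affected, female) cannot arise from II-4 (unaffected) × II-2 (unaffected).

No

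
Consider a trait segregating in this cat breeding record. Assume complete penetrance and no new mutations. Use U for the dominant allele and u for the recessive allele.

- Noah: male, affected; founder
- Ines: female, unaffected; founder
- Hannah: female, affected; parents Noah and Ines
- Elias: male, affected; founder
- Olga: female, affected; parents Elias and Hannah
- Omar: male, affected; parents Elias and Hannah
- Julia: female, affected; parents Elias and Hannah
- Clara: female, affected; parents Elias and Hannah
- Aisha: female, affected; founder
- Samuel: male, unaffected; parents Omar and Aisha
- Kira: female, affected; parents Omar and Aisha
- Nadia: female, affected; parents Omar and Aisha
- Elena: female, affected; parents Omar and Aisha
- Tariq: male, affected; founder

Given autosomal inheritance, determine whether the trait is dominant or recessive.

dominant

Omar and Aisha are both affected yet have an unaffected child Samuel. Under a recessive model two affected parents are homozygous and every child would be affected, so the trait cannot be recessive.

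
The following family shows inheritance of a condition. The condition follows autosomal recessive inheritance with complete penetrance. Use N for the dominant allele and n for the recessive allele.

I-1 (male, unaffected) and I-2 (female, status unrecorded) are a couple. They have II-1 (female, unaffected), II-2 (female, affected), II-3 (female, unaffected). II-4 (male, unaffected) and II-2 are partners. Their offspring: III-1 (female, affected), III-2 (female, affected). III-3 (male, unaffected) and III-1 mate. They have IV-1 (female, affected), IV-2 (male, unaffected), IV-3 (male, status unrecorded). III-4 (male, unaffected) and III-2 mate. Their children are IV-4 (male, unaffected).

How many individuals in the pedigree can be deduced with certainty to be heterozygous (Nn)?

5

Obligate heterozygotes: I-1 is unaffected so carries N and passed n to II-2 (nn), so I-1 is Nn; II-4 is unaffected so carries N and passed n to III-1 (nn), so II-4 is Nn; III-3 is unaffected so carries N and passed n to IV-1 (nn), so III-3 is Nn; IV-2 is unaffected so carries N and received n from III-1 (nn), so IV-2 is Nn; IV-4 is unaffected so carries N and received n from III-2 (nn), so IV-4 is Nn.
Every other individual is either homozygous by phenotype or has at least one consistent homozygous assignment, so the count is 5.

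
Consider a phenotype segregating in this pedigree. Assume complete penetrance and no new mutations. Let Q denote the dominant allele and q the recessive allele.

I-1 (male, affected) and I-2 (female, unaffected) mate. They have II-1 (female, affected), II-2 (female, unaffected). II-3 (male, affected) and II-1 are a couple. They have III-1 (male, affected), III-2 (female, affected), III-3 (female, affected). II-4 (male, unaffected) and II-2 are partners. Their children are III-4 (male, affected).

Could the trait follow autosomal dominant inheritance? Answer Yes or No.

No

Under autosomal dominant, III-4 (affected, male) cannot arise from II-4 (unaffected) × II-2 (unaffected).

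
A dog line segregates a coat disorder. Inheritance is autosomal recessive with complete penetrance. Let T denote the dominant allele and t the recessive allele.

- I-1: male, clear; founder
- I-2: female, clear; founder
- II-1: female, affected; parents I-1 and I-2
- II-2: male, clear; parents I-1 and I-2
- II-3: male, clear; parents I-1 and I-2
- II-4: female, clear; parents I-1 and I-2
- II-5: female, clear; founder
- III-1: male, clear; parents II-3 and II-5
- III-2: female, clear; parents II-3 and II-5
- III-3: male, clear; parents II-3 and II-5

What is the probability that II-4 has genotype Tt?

I-1 is clear so carries T and passed t to II-1 (tt), so I-1 is Tt.
I-2 is clear so carries T and passed t to II-1 (tt), so I-2 is Tt.
Their cross gives offspring ratios 1/4 TT : 1/2 Tt : 1/4 tt. Conditioning on II-4 being clear, P(Tt) = 1/2 / 3/4 = 2/3.

2/3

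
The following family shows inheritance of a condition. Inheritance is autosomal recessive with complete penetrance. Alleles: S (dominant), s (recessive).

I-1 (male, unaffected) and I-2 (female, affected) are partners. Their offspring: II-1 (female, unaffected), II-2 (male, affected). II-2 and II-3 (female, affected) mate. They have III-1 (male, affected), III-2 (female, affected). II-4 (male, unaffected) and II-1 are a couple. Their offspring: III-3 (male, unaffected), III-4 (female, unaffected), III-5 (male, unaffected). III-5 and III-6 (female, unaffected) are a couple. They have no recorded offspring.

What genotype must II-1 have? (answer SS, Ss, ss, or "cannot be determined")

Ss

From phenotype alone, II-1 is SS or Ss.
II-1 is unaffected so carries S and received s from I-2 (ss), so II-1 is Ss.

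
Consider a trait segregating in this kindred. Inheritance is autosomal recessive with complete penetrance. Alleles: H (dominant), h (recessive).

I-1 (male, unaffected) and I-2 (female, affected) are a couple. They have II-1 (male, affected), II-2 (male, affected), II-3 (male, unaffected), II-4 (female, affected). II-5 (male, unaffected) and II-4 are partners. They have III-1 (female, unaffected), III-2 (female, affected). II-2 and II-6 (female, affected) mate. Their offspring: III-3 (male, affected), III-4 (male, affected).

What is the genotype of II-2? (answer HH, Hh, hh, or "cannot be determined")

hh

II-2 is affected, so II-2 is hh.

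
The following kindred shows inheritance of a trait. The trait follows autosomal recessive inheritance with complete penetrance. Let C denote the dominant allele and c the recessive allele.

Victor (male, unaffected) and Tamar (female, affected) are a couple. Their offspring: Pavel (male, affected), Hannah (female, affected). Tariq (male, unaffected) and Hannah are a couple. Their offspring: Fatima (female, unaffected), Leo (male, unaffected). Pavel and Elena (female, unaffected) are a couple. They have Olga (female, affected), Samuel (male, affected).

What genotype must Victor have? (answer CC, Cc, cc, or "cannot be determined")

From phenotype alone, Victor is CC or Cc.
Victor is unaffected so carries C and passed c to Pavel (cc), so Victor is Cc.

Cc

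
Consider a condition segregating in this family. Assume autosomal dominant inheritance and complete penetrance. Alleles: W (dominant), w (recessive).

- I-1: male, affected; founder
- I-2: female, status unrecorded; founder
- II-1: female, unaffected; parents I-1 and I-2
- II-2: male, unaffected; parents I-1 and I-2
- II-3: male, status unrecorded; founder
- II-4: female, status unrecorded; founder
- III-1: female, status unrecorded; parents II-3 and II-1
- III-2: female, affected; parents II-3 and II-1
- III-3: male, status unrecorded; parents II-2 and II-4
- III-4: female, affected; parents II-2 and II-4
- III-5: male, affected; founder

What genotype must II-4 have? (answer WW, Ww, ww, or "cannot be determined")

II-4's phenotype is unrecorded, and no parent or child forces a single allele at both positions; consistent genotype assignments exist with II-4 as WW or Ww.

cannot be determined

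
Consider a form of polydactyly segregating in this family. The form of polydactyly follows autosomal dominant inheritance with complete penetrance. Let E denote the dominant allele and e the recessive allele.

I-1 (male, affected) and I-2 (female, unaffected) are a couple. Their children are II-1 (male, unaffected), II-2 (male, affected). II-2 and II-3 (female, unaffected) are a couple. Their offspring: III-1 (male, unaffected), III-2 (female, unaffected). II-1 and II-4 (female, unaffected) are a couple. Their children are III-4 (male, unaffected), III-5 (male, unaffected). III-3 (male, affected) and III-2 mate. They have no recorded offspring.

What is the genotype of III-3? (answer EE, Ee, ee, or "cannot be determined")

cannot be determined

III-3's phenotype allows EE or Ee, and no parent or child forces a single allele at both positions; consistent genotype assignments exist with III-3 as EE or Ee.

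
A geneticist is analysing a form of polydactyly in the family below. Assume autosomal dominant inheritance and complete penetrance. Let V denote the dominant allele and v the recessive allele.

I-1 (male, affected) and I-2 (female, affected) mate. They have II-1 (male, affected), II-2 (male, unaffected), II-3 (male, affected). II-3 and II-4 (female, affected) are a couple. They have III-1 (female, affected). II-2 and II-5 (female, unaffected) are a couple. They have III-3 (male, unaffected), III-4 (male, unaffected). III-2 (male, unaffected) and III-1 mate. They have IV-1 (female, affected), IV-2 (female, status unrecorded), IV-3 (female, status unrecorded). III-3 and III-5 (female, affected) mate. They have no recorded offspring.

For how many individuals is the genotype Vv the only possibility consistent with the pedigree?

Obligate heterozygotes: I-1 is affected so carries V and passed v to II-2 (vv), so I-1 is Vv; I-2 is affected so carries V and passed v to II-2 (vv), so I-2 is Vv; IV-1 is affected so carries V and received v from III-2 (vv), so IV-1 is Vv.
Every other individual is either homozygous by phenotype or has at least one consistent homozygous assignment, so the count is 3.

3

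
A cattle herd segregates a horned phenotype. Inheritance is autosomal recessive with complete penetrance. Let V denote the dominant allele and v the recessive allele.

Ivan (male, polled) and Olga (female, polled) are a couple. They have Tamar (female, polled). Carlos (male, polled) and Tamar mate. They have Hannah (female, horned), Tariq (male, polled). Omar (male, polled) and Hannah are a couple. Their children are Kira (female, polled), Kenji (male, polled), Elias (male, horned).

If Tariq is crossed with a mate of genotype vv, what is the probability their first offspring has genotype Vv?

2/3

Carlos is polled so carries V and passed v to Hannah (vv), so Carlos is Vv.
Tamar is polled so carries V and passed v to Hannah (vv), so Tamar is Vv.
Tariq is a polled offspring of Carlos (Vv) × Tamar (Vv), whose cross gives 1/4 VV : 1/2 Vv : 1/4 vv; conditioning on being polled, Tariq is VV with probability 1/3, Vv with probability 2/3.
Summing over parental genotype combinations, P(offspring has genotype Vv) = 1/3·1 + 2/3·1/2 = 2/3.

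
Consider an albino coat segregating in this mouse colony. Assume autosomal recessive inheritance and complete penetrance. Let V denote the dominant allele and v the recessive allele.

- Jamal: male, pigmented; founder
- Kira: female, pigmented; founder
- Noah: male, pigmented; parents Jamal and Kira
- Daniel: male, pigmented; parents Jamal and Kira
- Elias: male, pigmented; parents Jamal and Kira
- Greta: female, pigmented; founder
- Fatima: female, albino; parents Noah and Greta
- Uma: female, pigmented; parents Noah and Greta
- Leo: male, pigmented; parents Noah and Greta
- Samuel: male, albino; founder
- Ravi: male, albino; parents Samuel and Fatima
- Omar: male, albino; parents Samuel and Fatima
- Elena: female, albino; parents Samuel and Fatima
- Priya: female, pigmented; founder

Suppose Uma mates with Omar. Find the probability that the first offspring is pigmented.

2/3

Noah is pigmented so carries V and passed v to Fatima (vv), so Noah is Vv.
Greta is pigmented so carries V and passed v to Fatima (vv), so Greta is Vv.
Uma is a pigmented offspring of Noah (Vv) × Greta (Vv), whose cross gives 1/4 VV : 1/2 Vv : 1/4 vv; conditioning on being pigmented, Uma is VV with probability 1/3, Vv with probability 2/3.
Omar is albino, so Omar is vv.
Summing over parental genotype combinations, P(offspring is pigmented) = 1/3·1 + 2/3·1/2 = 2/3.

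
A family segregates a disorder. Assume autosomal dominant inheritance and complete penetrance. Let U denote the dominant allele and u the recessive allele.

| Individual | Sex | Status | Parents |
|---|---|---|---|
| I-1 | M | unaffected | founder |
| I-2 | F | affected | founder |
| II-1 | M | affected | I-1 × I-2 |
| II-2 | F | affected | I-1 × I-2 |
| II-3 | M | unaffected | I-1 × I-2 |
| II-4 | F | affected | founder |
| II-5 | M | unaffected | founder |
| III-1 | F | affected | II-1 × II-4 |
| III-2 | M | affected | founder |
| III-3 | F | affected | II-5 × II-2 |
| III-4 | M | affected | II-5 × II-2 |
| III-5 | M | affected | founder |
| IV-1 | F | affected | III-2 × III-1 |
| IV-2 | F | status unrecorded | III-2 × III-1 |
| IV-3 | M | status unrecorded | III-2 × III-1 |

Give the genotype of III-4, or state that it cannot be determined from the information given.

From phenotype alone, III-4 is UU or Uu.
III-4 is affected so carries U and received u from II-5 (uu), so III-4 is Uu.

Uu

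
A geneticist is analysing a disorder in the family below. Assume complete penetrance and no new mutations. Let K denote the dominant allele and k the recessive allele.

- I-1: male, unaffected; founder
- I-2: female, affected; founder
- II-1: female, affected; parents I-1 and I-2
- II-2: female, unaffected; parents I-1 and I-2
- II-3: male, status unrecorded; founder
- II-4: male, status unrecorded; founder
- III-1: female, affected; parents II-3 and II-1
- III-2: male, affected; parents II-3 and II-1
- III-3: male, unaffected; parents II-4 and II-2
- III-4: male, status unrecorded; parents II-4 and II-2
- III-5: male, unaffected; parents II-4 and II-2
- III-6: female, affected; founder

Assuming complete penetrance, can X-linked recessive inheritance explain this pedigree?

Under X-linked recessive, II-1 (affected, female) cannot arise from I-1 (unaffected) × I-2 (affected).

No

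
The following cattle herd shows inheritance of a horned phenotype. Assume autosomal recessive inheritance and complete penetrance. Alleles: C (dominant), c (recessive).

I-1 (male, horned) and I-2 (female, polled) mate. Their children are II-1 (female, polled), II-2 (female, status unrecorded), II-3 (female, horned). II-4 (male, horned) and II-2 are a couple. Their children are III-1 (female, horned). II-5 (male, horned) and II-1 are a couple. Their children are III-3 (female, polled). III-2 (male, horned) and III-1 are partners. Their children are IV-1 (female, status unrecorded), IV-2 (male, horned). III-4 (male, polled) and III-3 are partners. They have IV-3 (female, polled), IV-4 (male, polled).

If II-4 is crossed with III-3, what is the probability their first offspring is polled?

1/2

II-4 is horned, so II-4 is cc.
III-3 is polled so carries C and received c from II-5 (cc), so III-3 is Cc.
The cross gives 1/2 Cc : 1/2 cc, so P(offspring is polled) = 1/2.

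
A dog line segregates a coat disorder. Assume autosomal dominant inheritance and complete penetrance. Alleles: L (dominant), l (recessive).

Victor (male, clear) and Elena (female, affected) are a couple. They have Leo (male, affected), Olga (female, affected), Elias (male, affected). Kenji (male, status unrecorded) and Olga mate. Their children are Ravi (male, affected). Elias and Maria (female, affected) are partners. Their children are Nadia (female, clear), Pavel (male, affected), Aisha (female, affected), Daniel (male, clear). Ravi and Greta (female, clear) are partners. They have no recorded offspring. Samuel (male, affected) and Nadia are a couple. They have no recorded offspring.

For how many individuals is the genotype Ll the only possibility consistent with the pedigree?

4

Obligate heterozygotes: Leo is affected so carries L and received l from Victor (ll), so Leo is Ll; Olga is affected so carries L and received l from Victor (ll), so Olga is Ll; Elias is affected so carries L and received l from Victor (ll), so Elias is Ll; Maria is affected so carries L and passed l to Nadia (ll), so Maria is Ll.
Every other individual is either homozygous by phenotype or has at least one consistent homozygous assignment, so the count is 4.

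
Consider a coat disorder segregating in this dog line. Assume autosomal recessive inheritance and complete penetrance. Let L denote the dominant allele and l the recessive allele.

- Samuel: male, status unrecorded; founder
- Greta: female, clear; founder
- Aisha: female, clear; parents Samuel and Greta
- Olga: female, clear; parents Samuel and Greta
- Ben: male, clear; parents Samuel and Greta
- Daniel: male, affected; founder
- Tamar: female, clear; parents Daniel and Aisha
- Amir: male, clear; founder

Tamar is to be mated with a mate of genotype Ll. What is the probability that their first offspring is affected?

1/4

Tamar is clear so carries L and received l from Daniel (ll), so Tamar is Ll.
The cross gives 1/4 LL : 1/2 Ll : 1/4 ll, so P(offspring is affected) = 1/4.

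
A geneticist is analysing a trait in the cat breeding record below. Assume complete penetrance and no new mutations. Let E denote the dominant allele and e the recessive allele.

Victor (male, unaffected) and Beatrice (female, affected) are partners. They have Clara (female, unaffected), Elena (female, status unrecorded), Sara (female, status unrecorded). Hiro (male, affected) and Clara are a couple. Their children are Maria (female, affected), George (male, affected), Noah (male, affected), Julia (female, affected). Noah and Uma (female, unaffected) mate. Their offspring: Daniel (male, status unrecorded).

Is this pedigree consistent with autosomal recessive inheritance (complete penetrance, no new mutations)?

Yes

A consistent assignment under autosomal recessive exists: Victor EE, Beatrice ee, Clara Ee, Elena Ee, Sara Ee, Hiro ee, Maria ee, George ee, Noah ee, Julia ee, Uma EE, Daniel Ee.
In this assignment every recorded phenotype matches its genotype and every non-founder's genotype is obtainable from its parents' genotypes, so the pedigree is consistent.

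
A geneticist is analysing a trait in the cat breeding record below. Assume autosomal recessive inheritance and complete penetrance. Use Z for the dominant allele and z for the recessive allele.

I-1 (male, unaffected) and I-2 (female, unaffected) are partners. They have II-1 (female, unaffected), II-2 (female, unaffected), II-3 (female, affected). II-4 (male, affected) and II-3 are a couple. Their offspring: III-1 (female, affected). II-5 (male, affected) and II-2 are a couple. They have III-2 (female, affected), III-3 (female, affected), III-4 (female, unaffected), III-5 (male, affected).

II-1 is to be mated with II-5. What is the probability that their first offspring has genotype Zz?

I-1 is unaffected so carries Z and passed z to II-3 (zz), so I-1 is Zz.
I-2 is unaffected so carries Z and passed z to II-3 (zz), so I-2 is Zz.
II-1 is an unaffected offspring of I-1 (Zz) × I-2 (Zz), whose cross gives 1/4 ZZ : 1/2 Zz : 1/4 zz; conditioning on being unaffected, II-1 is ZZ with probability 1/3, Zz with probability 2/3.
II-5 is affected, so II-5 is zz.
Summing over parental genotype combinations, P(offspring has genotype Zz) = 1/3·1 + 2/3·1/2 = 2/3.

2/3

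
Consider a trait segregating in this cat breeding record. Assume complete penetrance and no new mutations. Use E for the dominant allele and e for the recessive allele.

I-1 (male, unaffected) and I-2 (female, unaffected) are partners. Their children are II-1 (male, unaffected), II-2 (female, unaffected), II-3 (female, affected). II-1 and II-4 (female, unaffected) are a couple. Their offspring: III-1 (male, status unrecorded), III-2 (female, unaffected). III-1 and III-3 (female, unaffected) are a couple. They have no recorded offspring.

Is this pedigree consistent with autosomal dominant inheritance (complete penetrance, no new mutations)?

Under autosomal dominant, II-3 (affected, female) cannot arise from I-1 (unaffected) × I-2 (unaffected).

No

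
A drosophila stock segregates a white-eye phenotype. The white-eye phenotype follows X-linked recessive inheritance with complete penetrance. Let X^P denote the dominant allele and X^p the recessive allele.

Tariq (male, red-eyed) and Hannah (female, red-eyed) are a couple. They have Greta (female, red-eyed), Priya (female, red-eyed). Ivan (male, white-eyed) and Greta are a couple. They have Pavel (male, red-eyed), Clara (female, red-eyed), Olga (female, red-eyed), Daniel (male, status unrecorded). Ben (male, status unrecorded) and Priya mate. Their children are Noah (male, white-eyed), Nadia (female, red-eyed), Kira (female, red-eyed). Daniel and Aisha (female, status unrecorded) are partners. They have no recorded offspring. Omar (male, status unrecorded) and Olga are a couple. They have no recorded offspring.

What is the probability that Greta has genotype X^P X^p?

1/9

Tariq is red-eyed, so Tariq is X^P Y.
Hannah is red-eyed so carries P and passed p to Priya (X^P X^p, whose P came from Tariq), so Hannah is X^P X^p.
Their cross gives offspring ratios 1/2 X^P X^P : 1/2 X^P X^p. Conditioning on Greta being red-eyed, P(X^P X^p) = 1/2 / 1 = 1/2 before taking Greta's own offspring into account.
Ivan is white-eyed, so Ivan is X^p Y.
Now use Greta's offspring. Probability of each recorded status — red-eyed son Pavel: 1/2 if Greta is X^P X^p, 1 if X^P X^P; red-eyed daughter Clara: 1/2 if Greta is X^P X^p, 1 if X^P X^P; red-eyed daughter Olga: 1/2 if Greta is X^P X^p, 1 if X^P X^P. (Daniel: equally likely either way, so uninformative.)
Bayes: P(X^P X^p) = 1/2·1/8 / (1/2·1/8 + 1/2·1) = 1/9.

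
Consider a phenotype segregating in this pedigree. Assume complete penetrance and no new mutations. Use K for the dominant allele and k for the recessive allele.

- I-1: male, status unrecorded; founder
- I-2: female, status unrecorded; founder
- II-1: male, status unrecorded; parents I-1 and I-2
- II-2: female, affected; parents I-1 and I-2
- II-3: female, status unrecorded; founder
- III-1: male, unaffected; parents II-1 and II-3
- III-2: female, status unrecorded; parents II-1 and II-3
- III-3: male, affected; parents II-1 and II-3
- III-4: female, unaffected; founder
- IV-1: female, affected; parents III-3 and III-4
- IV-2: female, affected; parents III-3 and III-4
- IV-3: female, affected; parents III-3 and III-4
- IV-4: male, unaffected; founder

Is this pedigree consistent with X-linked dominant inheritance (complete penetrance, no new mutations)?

Yes

A consistent assignment under X-linked dominant exists: I-1 X^K Y, I-2 X^K X^K, II-1 X^K Y, II-2 X^K X^K, II-3 X^K X^k, III-1 X^k Y, III-2 X^K X^K, III-3 X^K Y, III-4 X^k X^k, IV-1 X^K X^k, IV-2 X^K X^k, IV-3 X^K X^k, IV-4 X^k Y.
In this assignment every recorded phenotype matches its genotype and every non-founder's genotype is obtainable from its parents' genotypes, so the pedigree is consistent.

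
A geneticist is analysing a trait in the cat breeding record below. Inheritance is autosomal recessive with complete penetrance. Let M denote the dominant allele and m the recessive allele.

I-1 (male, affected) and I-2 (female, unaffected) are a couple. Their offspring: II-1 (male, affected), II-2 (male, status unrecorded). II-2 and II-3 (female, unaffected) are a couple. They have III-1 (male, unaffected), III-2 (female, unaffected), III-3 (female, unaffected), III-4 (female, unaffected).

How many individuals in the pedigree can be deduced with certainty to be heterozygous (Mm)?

1

Obligate heterozygotes: I-2 is unaffected so carries M and passed m to II-1 (mm), so I-2 is Mm.
Every other individual is either homozygous by phenotype or has at least one consistent homozygous assignment, so the count is 1.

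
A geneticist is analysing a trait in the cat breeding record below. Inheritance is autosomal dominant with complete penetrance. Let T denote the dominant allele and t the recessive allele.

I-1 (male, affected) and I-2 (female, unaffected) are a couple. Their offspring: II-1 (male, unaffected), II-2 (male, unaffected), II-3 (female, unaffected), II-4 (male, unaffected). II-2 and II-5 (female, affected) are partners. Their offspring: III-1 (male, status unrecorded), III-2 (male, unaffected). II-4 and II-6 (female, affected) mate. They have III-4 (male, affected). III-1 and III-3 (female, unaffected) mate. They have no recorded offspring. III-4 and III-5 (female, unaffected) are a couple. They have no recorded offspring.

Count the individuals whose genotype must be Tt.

Obligate heterozygotes: I-1 is affected so carries T and passed t to II-1 (tt), so I-1 is Tt; II-5 is affected so carries T and passed t to III-2 (tt), so II-5 is Tt; III-4 is affected so carries T and received t from II-4 (tt), so III-4 is Tt.
Every other individual is either homozygous by phenotype or has at least one consistent homozygous assignment, so the count is 3.

3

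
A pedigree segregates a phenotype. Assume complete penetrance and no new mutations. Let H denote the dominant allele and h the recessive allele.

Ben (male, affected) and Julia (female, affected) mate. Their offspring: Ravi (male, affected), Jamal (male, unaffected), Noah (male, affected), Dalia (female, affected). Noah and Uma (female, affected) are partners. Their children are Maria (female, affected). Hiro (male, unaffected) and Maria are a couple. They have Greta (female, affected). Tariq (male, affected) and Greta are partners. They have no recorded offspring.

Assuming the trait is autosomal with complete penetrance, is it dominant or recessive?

Ben and Julia are both affected yet have an unaffected child Jamal. Under a recessive model two affected parents are homozygous and every child would be affected, so the trait cannot be recessive.

dominant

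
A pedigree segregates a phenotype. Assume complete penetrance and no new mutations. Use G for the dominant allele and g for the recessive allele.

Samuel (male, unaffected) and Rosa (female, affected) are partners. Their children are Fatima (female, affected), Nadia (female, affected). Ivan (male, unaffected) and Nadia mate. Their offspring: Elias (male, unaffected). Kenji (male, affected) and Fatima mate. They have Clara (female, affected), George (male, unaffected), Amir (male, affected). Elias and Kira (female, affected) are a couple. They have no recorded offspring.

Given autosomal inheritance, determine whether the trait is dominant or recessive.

dominant

Kenji and Fatima are both affected yet have an unaffected child George. Under a recessive model two affected parents are homozygous and every child would be affected, so the trait cannot be recessive.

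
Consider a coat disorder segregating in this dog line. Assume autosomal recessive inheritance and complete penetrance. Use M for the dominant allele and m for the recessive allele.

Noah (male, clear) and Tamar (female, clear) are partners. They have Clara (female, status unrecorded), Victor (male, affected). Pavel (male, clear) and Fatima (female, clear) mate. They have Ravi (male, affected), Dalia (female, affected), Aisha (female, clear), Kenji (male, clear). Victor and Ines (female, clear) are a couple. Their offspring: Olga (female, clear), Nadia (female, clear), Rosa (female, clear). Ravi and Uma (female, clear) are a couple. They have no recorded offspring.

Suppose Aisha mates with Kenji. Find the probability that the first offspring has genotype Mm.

4/9

Pavel is clear so carries M and passed m to Ravi (mm), so Pavel is Mm.
Fatima is clear so carries M and passed m to Ravi (mm), so Fatima is Mm.
Aisha is a clear offspring of Pavel (Mm) × Fatima (Mm), whose cross gives 1/4 MM : 1/2 Mm : 1/4 mm; conditioning on being clear, Aisha is MM with probability 1/3, Mm with probability 2/3.
Kenji is a clear offspring of Pavel (Mm) × Fatima (Mm), whose cross gives 1/4 MM : 1/2 Mm : 1/4 mm; conditioning on being clear, Kenji is MM with probability 1/3, Mm with probability 2/3.
Summing over parental genotype combinations, P(offspring has genotype Mm) = 2/9·1/2 + 2/9·1/2 + 4/9·1/2 = 4/9.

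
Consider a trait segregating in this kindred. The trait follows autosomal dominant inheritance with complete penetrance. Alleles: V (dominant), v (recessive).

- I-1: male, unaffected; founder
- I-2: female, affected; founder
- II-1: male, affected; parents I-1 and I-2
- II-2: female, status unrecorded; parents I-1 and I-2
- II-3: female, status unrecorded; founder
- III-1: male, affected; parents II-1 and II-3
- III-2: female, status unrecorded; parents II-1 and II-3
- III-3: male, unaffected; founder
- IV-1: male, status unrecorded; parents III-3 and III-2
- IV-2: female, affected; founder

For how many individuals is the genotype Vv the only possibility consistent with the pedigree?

1

Obligate heterozygotes: II-1 is affected so carries V and received v from I-1 (vv), so II-1 is Vv.
Every other individual is either homozygous by phenotype or has at least one consistent homozygous assignment, so the count is 1.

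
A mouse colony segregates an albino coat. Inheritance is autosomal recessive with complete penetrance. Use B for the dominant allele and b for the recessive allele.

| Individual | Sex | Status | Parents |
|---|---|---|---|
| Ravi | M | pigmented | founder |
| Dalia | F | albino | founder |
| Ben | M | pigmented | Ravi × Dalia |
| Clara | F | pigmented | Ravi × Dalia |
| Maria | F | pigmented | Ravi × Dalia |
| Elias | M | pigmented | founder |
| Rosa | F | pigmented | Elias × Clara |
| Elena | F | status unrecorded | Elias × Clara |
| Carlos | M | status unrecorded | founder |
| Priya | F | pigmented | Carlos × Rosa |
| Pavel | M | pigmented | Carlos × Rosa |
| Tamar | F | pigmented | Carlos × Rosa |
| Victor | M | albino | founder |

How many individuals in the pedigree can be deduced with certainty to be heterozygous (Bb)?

3

Obligate heterozygotes: Ben is pigmented so carries B and received b from Dalia (bb), so Ben is Bb; Clara is pigmented so carries B and received b from Dalia (bb), so Clara is Bb; Maria is pigmented so carries B and received b from Dalia (bb), so Maria is Bb.
Every other individual is either homozygous by phenotype or has at least one consistent homozygous assignment, so the count is 3.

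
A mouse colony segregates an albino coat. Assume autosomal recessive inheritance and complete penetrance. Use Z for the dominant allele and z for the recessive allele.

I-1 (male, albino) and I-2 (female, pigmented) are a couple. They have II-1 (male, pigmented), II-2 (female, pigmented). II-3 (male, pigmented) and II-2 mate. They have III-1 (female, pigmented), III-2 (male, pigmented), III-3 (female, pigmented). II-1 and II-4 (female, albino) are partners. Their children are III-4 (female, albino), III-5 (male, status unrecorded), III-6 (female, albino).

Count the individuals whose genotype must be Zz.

Obligate heterozygotes: II-1 is pigmented so carries Z and received z from I-1 (zz), so II-1 is Zz; II-2 is pigmented so carries Z and received z from I-1 (zz), so II-2 is Zz.
Every other individual is either homozygous by phenotype or has at least one consistent homozygous assignment, so the count is 2.

2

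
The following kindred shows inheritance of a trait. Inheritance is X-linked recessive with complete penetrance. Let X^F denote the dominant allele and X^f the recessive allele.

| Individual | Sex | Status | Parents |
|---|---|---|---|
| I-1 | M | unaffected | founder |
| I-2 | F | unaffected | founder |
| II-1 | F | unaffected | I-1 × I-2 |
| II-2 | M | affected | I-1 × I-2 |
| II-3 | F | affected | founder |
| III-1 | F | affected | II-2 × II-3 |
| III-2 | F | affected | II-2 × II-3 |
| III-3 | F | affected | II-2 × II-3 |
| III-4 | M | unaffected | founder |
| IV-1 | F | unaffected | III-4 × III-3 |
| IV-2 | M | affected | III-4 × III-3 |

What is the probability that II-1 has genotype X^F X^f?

I-1 is unaffected, so I-1 is X^F Y.
I-2 is unaffected so carries F and passed f to II-2 (X^f Y), so I-2 is X^F X^f.
Their cross gives offspring ratios 1/2 X^F X^F : 1/2 X^F X^f. Conditioning on II-1 being unaffected, P(X^F X^f) = 1/2 / 1 = 1/2.

1/2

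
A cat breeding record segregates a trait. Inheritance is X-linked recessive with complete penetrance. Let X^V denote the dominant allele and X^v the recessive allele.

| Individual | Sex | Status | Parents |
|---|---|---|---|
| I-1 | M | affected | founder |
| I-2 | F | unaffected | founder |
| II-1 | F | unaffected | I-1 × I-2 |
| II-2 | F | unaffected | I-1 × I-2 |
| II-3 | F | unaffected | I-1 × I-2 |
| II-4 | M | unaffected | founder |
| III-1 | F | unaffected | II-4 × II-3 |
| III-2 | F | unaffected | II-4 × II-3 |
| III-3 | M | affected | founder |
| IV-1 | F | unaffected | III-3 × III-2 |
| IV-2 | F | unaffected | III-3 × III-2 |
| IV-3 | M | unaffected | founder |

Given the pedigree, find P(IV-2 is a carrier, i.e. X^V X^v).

1

IV-2 is unaffected so carries V and received v from III-3 (X^v Y), so IV-2 is X^V X^v, giving P(X^V X^v) = 1.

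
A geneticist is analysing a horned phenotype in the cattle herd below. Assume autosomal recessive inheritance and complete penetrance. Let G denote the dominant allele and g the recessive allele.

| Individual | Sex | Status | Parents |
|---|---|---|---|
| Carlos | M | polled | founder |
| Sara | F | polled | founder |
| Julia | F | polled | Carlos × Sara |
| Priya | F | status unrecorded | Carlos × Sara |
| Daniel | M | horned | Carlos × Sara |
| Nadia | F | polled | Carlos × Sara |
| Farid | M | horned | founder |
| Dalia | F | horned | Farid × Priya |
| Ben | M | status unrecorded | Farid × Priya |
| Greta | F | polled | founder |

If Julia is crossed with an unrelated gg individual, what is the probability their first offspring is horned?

1/3

Carlos is polled so carries G and passed g to Daniel (gg), so Carlos is Gg.
Sara is polled so carries G and passed g to Daniel (gg), so Sara is Gg.
Julia is a polled offspring of Carlos (Gg) × Sara (Gg), whose cross gives 1/4 GG : 1/2 Gg : 1/4 gg; conditioning on being polled, Julia is GG with probability 1/3, Gg with probability 2/3.
Summing over parental genotype combinations, P(offspring is horned) = 2/3·1/2 = 1/3.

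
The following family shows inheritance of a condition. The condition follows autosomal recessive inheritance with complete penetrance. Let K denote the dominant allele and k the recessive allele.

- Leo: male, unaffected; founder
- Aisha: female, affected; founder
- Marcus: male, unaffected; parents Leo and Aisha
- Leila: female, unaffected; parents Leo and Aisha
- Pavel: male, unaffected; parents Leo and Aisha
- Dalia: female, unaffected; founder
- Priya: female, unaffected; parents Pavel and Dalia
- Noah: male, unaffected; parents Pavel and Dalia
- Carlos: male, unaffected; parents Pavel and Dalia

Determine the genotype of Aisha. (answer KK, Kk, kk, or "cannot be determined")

kk

Aisha is affected, so Aisha is kk.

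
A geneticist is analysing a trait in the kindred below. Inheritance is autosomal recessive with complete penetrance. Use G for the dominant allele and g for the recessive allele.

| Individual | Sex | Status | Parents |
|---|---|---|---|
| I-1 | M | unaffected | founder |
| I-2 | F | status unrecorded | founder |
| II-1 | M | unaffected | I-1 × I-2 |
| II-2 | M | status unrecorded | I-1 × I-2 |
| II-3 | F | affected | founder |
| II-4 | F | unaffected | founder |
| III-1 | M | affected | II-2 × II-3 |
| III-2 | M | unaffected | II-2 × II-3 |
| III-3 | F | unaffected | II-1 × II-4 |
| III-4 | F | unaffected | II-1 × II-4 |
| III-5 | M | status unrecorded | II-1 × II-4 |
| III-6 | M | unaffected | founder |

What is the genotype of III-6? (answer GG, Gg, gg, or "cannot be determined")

cannot be determined

III-6's phenotype allows GG or Gg, and no parent or child forces a single allele at both positions; consistent genotype assignments exist with III-6 as GG or Gg.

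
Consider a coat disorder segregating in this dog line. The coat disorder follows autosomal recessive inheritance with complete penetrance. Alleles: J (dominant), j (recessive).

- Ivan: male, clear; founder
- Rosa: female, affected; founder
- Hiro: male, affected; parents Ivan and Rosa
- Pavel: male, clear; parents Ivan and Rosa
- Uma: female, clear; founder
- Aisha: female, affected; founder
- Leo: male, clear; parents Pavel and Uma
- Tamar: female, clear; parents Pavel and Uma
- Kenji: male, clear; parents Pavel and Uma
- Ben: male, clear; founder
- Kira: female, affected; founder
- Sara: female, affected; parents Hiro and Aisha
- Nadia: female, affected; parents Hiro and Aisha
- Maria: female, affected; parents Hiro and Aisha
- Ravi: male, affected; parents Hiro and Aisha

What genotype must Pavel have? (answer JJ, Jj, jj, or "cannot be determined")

Jj

From phenotype alone, Pavel is JJ or Jj.
Pavel is clear so carries J and received j from Rosa (jj), so Pavel is Jj.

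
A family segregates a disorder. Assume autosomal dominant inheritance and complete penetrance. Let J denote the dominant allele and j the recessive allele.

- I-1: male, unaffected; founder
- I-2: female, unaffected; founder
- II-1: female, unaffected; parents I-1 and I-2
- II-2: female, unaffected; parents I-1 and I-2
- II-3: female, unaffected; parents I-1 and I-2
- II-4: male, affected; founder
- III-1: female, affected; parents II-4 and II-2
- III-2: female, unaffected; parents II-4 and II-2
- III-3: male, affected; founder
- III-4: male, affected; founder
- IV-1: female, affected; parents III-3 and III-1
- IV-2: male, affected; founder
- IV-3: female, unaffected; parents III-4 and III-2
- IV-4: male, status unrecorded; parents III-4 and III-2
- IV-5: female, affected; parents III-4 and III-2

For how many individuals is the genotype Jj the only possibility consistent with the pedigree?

4

Obligate heterozygotes: II-4 is affected so carries J and passed j to III-2 (jj), so II-4 is Jj; III-1 is affected so carries J and received j from II-2 (jj), so III-1 is Jj; III-4 is affected so carries J and passed j to IV-3 (jj), so III-4 is Jj; IV-5 is affected so carries J and received j from III-2 (jj), so IV-5 is Jj.
Every other individual is either homozygous by phenotype or has at least one consistent homozygous assignment, so the count is 4.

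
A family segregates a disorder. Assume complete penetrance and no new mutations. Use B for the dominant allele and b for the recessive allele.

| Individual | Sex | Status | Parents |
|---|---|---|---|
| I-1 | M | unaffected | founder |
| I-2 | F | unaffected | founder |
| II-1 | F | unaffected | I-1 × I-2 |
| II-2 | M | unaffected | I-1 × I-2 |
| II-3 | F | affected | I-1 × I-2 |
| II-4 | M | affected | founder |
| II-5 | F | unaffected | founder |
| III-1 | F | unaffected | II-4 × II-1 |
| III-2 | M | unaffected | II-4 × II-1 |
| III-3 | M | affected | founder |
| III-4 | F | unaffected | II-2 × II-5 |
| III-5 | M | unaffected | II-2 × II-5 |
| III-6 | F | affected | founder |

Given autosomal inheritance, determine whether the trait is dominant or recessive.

recessive

I-1 and I-2 are both unaffected yet have an affected child II-3. Under dominance, an affected child requires at least one affected parent, so the trait cannot be dominant.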